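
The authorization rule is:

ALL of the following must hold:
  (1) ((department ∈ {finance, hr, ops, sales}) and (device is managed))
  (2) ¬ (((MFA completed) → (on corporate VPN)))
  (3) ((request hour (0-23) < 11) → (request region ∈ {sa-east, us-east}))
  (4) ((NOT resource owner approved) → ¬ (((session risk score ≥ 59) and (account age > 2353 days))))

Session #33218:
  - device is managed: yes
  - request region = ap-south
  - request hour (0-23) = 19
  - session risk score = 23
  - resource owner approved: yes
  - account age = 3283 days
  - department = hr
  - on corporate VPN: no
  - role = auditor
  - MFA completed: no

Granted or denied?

Denied

Atomic conditions:
  department ∈ {finance, hr, ops, sales}: hr is in the set → true
  device is managed: yes → true
  MFA completed: no → false
  on corporate VPN: no → false
  request hour (0-23) < 11: 19 < 11 is false
  request region ∈ {sa-east, us-east}: ap-south is not in the set → false
  NOT resource owner approved: yes → false
  session risk score ≥ 59: 23 ≥ 59 is false
  account age > 2353 days: 3283 > 2353 is true
Combine:
[1] true AND true = true
[2.1] false → false (antecedent false ⇒ implication holds) = true
[2] NOT true = false
[3] false → false (antecedent false ⇒ implication holds) = true
[4.2.1] false AND true = false
[4.2] NOT false = true
[4] false → true (antecedent false ⇒ implication holds) = true
[root] true AND false AND true AND true = false
Overall: false → denied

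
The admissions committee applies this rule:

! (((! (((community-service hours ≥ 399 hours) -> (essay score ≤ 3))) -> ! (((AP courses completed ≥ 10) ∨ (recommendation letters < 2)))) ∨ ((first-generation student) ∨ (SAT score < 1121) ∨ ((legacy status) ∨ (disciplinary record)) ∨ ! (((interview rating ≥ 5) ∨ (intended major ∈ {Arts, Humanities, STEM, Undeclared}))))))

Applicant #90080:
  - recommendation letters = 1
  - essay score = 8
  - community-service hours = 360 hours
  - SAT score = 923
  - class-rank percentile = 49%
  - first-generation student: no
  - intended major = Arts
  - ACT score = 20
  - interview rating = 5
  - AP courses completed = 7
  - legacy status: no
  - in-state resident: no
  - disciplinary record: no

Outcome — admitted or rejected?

Rejected

Atomic conditions:
  community-service hours ≥ 399 hours: 360 ≥ 399 is false
  essay score ≤ 3: 8 ≤ 3 is false
  AP courses completed ≥ 10: 7 ≥ 10 is false
  recommendation letters < 2: 1 < 2 is true
  first-generation student: no → false
  SAT score < 1121: 923 < 1121 is true
  legacy status: no → false
  disciplinary record: no → false
  interview rating ≥ 5: 5 ≥ 5 is true
  intended major ∈ {Arts, Humanities, STEM, Undeclared}: Arts is in the set → true
Combine:
[1.1.1.1] false → false (antecedent false ⇒ implication holds) = true
[1.1.1] NOT true = false
[1.1.2.1] false OR true = true
[1.1.2] NOT true = false
[1.1] false → false (antecedent false ⇒ implication holds) = true
[1.2.3] false OR false = false
[1.2.4.1] true OR true = true
[1.2.4] NOT true = false
[1.2] false OR true OR false OR false = true
[1] true OR true = true
[root] NOT true = false
Overall: false → rejected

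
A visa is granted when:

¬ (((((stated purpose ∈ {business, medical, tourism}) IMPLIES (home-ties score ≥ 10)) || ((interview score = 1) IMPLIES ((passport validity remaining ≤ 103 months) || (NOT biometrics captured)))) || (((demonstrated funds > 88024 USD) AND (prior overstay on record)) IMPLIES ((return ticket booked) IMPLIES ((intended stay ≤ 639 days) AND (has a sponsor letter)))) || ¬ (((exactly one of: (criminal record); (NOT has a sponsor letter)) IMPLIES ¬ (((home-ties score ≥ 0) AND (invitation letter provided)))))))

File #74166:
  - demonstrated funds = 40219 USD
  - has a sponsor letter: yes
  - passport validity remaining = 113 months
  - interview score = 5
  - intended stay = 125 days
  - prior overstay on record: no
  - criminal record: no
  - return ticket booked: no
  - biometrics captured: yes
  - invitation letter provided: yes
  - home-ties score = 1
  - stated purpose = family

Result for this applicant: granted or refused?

Refused

Atomic conditions:
  stated purpose ∈ {business, medical, tourism}: family is not in the set → false
  home-ties score ≥ 10: 1 ≥ 10 is false
  interview score = 1: 5 == 1 is false
  passport validity remaining ≤ 103 months: 113 ≤ 103 is false
  NOT biometrics captured: yes → false
  demonstrated funds > 88024 USD: 40219 > 88024 is false
  prior overstay on record: no → false
  return ticket booked: no → false
  intended stay ≤ 639 days: 125 ≤ 639 is true
  has a sponsor letter: yes → true
  criminal record: no → false
  NOT has a sponsor letter: yes → false
  home-ties score ≥ 0: 1 ≥ 0 is true
  invitation letter provided: yes → true
Combine:
[1.1.1] false → false (antecedent false ⇒ implication holds) = true
[1.1.2.2] false OR false = false
[1.1.2] false → false (antecedent false ⇒ implication holds) = true
[1.1] true OR true = true
[1.2.1] false AND false = false
[1.2.2.2] true AND true = true
[1.2.2] false → true (antecedent false ⇒ implication holds) = true
[1.2] false → true (antecedent false ⇒ implication holds) = true
[1.3.1.1] exactly-one(false, false) = false
[1.3.1.2.1] true AND true = true
[1.3.1.2] NOT true = false
[1.3.1] false → false (antecedent false ⇒ implication holds) = true
[1.3] NOT true = false
[1] true OR true OR false = true
[root] NOT true = false
Overall: false → refused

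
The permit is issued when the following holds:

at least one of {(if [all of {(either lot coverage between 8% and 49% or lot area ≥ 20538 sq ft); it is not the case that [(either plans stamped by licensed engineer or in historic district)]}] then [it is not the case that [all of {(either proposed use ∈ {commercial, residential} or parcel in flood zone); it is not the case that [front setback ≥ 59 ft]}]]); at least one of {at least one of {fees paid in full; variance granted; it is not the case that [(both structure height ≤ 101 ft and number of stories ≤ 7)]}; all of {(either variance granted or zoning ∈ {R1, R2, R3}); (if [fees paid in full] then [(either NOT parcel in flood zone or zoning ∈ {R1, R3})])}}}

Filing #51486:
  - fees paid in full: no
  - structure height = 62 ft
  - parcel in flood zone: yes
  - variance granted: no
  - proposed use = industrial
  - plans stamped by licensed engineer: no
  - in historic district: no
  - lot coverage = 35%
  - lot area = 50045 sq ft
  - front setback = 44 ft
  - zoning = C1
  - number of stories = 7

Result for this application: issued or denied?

Atomic conditions:
  lot coverage between 8% and 49%: 35 in [8, 49] is true
  lot area ≥ 20538 sq ft: 50045 ≥ 20538 is true
  plans stamped by licensed engineer: no → false
  in historic district: no → false
  proposed use ∈ {commercial, residential}: industrial is not in the set → false
  parcel in flood zone: yes → true
  front setback ≥ 59 ft: 44 ≥ 59 is false
  fees paid in full: no → false
  variance granted: no → false
  structure height ≤ 101 ft: 62 ≤ 101 is true
  number of stories ≤ 7: 7 ≤ 7 is true
  zoning ∈ {R1, R2, R3}: C1 is not in the set → false
  NOT parcel in flood zone: yes → false
  zoning ∈ {R1, R3}: C1 is not in the set → false
Combine:
[1.1.1] true OR true = true
[1.1.2.1] false OR false = false
[1.1.2] NOT false = true
[1.1] true AND true = true
[1.2.1.1] false OR true = true
[1.2.1.2] NOT false = true
[1.2.1] true AND true = true
[1.2] NOT true = false
[1] true → false = false
[2.1.3.1] true AND true = true
[2.1.3] NOT true = false
[2.1] false OR false OR false = false
[2.2.1] false OR false = false
[2.2.2.2] false OR false = false
[2.2.2] false → false (antecedent false ⇒ implication holds) = true
[2.2] false AND true = false
[2] false OR false = false
[root] false OR false = false
Overall: false → denied

Denied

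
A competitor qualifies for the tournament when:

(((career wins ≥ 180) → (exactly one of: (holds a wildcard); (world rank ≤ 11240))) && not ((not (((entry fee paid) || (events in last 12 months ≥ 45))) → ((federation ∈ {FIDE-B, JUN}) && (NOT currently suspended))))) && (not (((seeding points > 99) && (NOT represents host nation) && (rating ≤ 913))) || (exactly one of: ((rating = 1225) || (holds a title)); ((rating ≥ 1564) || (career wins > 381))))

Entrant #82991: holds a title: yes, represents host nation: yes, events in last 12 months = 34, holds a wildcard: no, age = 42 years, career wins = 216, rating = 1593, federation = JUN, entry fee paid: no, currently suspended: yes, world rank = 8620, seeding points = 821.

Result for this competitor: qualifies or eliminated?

Atomic conditions:
  career wins ≥ 180: 216 ≥ 180 is true
  holds a wildcard: no → false
  world rank ≤ 11240: 8620 ≤ 11240 is true
  entry fee paid: no → false
  events in last 12 months ≥ 45: 34 ≥ 45 is false
  federation ∈ {FIDE-B, JUN}: JUN is in the set → true
  NOT currently suspended: yes → false
  seeding points > 99: 821 > 99 is true
  NOT represents host nation: yes → false
  rating ≤ 913: 1593 ≤ 913 is false
  rating = 1225: 1593 == 1225 is false
  holds a title: yes → true
  rating ≥ 1564: 1593 ≥ 1564 is true
  career wins > 381: 216 > 381 is false
Combine:
[1.1.2] exactly-one(false, true) = true
[1.1] true → true = true
[1.2.1.1.1] false OR false = false
[1.2.1.1] NOT false = true
[1.2.1.2] true AND false = false
[1.2.1] true → false = false
[1.2] NOT false = true
[1] true AND true = true
[2.1.1] true AND false AND false = false
[2.1] NOT false = true
[2.2.1] false OR true = true
[2.2.2] true OR false = true
[2.2] exactly-one(true, true) = false
[2] true OR false = true
[root] true AND true = true
Overall: true → qualifies

Qualifies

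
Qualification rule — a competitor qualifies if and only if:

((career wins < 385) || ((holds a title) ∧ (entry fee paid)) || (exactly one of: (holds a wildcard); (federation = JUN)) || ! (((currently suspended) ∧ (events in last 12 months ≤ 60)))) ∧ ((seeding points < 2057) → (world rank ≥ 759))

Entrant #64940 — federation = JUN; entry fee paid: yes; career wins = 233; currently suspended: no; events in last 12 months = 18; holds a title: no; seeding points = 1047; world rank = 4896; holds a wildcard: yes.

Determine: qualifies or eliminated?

Atomic conditions:
  career wins < 385: 233 < 385 is true
  holds a title: no → false
  entry fee paid: yes → true
  holds a wildcard: yes → true
  federation = JUN: JUN == JUN is true
  currently suspended: no → false
  events in last 12 months ≤ 60: 18 ≤ 60 is true
  seeding points < 2057: 1047 < 2057 is true
  world rank ≥ 759: 4896 ≥ 759 is true
Combine:
[1.2] false AND true = false
[1.3] exactly-one(true, true) = false
[1.4.1] false AND true = false
[1.4] NOT false = true
[1] true OR false OR false OR true = true
[2] true → true = true
[root] true AND true = true
Overall: true → qualifies

Qualifies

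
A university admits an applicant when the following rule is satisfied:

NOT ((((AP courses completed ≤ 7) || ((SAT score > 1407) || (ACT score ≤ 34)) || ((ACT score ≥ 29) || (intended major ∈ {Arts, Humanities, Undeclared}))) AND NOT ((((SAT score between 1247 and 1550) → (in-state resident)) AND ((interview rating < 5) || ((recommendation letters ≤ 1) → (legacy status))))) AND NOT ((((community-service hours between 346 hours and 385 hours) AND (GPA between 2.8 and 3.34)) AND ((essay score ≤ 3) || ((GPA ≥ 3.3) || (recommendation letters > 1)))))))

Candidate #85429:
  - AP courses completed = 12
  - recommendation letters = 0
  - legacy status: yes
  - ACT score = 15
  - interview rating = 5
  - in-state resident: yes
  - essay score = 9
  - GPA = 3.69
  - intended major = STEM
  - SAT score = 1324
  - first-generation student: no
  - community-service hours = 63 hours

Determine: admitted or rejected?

Admitted

Atomic conditions:
  AP courses completed ≤ 7: 12 ≤ 7 is false
  SAT score > 1407: 1324 > 1407 is false
  ACT score ≤ 34: 15 ≤ 34 is true
  ACT score ≥ 29: 15 ≥ 29 is false
  intended major ∈ {Arts, Humanities, Undeclared}: STEM is not in the set → false
  SAT score between 1247 and 1550: 1324 in [1247, 1550] is true
  in-state resident: yes → true
  interview rating < 5: 5 < 5 is false
  recommendation letters ≤ 1: 0 ≤ 1 is true
  legacy status: yes → true
  community-service hours between 346 hours and 385 hours: 63 in [346, 385] is false
  GPA between 2.8 and 3.34: 3.69 in [2.8, 3.34] is false
  essay score ≤ 3: 9 ≤ 3 is false
  GPA ≥ 3.3: 3.69 ≥ 3.3 is true
  recommendation letters > 1: 0 > 1 is false
Combine:
[1.1.2] false OR true = true
[1.1.3] false OR false = false
[1.1] false OR true OR false = true
[1.2.1.1] true → true = true
[1.2.1.2.2] true → true = true
[1.2.1.2] false OR true = true
[1.2.1] true AND true = true
[1.2] NOT true = false
[1.3.1.1] false AND false = false
[1.3.1.2.2] true OR false = true
[1.3.1.2] false OR true = true
[1.3.1] false AND true = false
[1.3] NOT false = true
[1] true AND false AND true = false
[root] NOT false = true
Overall: true → admitted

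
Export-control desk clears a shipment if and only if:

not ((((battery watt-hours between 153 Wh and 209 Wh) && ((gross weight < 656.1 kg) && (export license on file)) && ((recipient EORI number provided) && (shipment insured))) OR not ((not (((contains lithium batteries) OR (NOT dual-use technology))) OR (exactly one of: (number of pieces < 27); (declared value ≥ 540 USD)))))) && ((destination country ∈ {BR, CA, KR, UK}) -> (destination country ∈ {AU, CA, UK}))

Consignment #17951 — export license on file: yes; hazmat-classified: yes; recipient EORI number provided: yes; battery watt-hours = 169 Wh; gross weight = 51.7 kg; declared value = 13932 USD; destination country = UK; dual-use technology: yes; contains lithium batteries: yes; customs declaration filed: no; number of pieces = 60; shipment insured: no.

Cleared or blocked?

Atomic conditions:
  battery watt-hours between 153 Wh and 209 Wh: 169 in [153, 209] is true
  gross weight < 656.1 kg: 51.7 < 656.1 is true
  export license on file: yes → true
  recipient EORI number provided: yes → true
  shipment insured: no → false
  contains lithium batteries: yes → true
  NOT dual-use technology: yes → false
  number of pieces < 27: 60 < 27 is false
  declared value ≥ 540 USD: 13932 ≥ 540 is true
  destination country ∈ {BR, CA, KR, UK}: UK is in the set → true
  destination country ∈ {AU, CA, UK}: UK is in the set → true
Combine:
[1.1.1.2] true AND true = true
[1.1.1.3] true AND false = false
[1.1.1] true AND true AND false = false
[1.1.2.1.1.1] true OR false = true
[1.1.2.1.1] NOT true = false
[1.1.2.1.2] exactly-one(false, true) = true
[1.1.2.1] false OR true = true
[1.1.2] NOT true = false
[1.1] false OR false = false
[1] NOT false = true
[2] true → true = true
[root] true AND true = true
Overall: true → cleared

Cleared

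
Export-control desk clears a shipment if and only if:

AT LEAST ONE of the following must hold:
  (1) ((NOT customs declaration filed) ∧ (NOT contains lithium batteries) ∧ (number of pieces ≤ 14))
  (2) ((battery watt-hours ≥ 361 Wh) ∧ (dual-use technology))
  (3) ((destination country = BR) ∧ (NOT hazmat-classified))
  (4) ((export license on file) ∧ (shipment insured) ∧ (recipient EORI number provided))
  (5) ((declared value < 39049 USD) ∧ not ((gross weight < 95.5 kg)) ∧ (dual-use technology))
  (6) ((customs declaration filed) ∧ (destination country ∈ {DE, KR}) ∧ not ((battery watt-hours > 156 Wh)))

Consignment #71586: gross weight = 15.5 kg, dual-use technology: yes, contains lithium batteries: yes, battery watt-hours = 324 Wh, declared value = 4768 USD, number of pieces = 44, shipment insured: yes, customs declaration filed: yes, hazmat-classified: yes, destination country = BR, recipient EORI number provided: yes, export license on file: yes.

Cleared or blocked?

Atomic conditions:
  NOT customs declaration filed: yes → false
  NOT contains lithium batteries: yes → false
  number of pieces ≤ 14: 44 ≤ 14 is false
  battery watt-hours ≥ 361 Wh: 324 ≥ 361 is false
  dual-use technology: yes → true
  destination country = BR: BR == BR is true
  NOT hazmat-classified: yes → false
  export license on file: yes → true
  shipment insured: yes → true
  recipient EORI number provided: yes → true
  declared value < 39049 USD: 4768 < 39049 is true
  gross weight < 95.5 kg: 15.5 < 95.5 is true
  customs declaration filed: yes → true
  destination country ∈ {DE, KR}: BR is not in the set → false
  battery watt-hours > 156 Wh: 324 > 156 is true
Combine:
[1] false AND false AND false = false
[2] false AND true = false
[3] true AND false = false
[4] true AND true AND true = true
[5.2] NOT true = false
[5] true AND false AND true = false
[6.3] NOT true = false
[6] true AND false AND false = false
[root] false OR false OR false OR true OR false OR false = true
Overall: true → cleared

Cleared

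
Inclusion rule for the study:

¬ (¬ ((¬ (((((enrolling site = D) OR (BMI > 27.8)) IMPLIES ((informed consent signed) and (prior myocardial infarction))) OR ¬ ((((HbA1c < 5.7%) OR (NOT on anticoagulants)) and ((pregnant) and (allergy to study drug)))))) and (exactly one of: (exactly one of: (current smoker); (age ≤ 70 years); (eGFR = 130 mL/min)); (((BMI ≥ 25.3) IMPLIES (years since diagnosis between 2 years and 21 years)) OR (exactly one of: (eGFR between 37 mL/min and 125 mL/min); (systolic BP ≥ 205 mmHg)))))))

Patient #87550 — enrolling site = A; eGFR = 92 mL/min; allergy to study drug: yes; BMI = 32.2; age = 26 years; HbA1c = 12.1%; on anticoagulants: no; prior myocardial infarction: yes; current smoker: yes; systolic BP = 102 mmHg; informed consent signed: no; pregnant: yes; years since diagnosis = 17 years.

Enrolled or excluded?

Atomic conditions:
  enrolling site = D: A == D is false
  BMI > 27.8: 32.2 > 27.8 is true
  informed consent signed: no → false
  prior myocardial infarction: yes → true
  HbA1c < 5.7%: 12.1 < 5.7 is false
  NOT on anticoagulants: no → true
  pregnant: yes → true
  allergy to study drug: yes → true
  current smoker: yes → true
  age ≤ 70 years: 26 ≤ 70 is true
  eGFR = 130 mL/min: 92 == 130 is false
  BMI ≥ 25.3: 32.2 ≥ 25.3 is true
  years since diagnosis between 2 years and 21 years: 17 in [2, 21] is true
  eGFR between 37 mL/min and 125 mL/min: 92 in [37, 125] is true
  systolic BP ≥ 205 mmHg: 102 ≥ 205 is false
Combine:
[1.1.1.1.1.1] false OR true = true
[1.1.1.1.1.2] false AND true = false
[1.1.1.1.1] true → false = false
[1.1.1.1.2.1.1] false OR true = true
[1.1.1.1.2.1.2] true AND true = true
[1.1.1.1.2.1] true AND true = true
[1.1.1.1.2] NOT true = false
[1.1.1.1] false OR false = false
[1.1.1] NOT false = true
[1.1.2.1] exactly-one(true, true, false) = false
[1.1.2.2.1] true → true = true
[1.1.2.2.2] exactly-one(true, false) = true
[1.1.2.2] true OR true = true
[1.1.2] exactly-one(false, true) = true
[1.1] true AND true = true
[1] NOT true = false
[root] NOT false = true
Overall: true → enrolled

Enrolled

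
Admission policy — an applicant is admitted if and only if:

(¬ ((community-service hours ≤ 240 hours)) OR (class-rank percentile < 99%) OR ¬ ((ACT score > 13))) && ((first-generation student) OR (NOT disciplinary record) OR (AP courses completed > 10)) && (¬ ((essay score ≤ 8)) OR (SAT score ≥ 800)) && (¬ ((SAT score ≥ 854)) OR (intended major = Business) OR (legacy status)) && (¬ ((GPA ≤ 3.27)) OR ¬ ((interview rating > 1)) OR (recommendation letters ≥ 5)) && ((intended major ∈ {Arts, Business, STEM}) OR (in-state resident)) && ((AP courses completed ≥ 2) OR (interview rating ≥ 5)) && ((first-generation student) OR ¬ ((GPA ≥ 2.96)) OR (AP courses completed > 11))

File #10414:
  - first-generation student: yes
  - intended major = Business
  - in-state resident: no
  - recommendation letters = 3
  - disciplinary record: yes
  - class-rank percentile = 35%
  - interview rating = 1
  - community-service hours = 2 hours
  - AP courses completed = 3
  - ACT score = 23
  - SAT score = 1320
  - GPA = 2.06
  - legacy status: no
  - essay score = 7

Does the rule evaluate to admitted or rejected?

Admitted

Atomic conditions:
  community-service hours ≤ 240 hours: 2 ≤ 240 is true
  class-rank percentile < 99%: 35 < 99 is true
  ACT score > 13: 23 > 13 is true
  first-generation student: yes → true
  NOT disciplinary record: yes → false
  AP courses completed > 10: 3 > 10 is false
  essay score ≤ 8: 7 ≤ 8 is true
  SAT score ≥ 800: 1320 ≥ 800 is true
  SAT score ≥ 854: 1320 ≥ 854 is true
  intended major = Business: Business == Business is true
  legacy status: no → false
  GPA ≤ 3.27: 2.06 ≤ 3.27 is true
  interview rating > 1: 1 > 1 is false
  recommendation letters ≥ 5: 3 ≥ 5 is false
  intended major ∈ {Arts, Business, STEM}: Business is in the set → true
  in-state resident: no → false
  AP courses completed ≥ 2: 3 ≥ 2 is true
  interview rating ≥ 5: 1 ≥ 5 is false
  GPA ≥ 2.96: 2.06 ≥ 2.96 is false
  AP courses completed > 11: 3 > 11 is false
Combine:
[1.1] NOT true = false
[1.3] NOT true = false
[1] false OR true OR false = true
[2] true OR false OR false = true
[3.1] NOT true = false
[3] false OR true = true
[4.1] NOT true = false
[4] false OR true OR false = true
[5.1] NOT true = false
[5.2] NOT false = true
[5] false OR true OR false = true
[6] true OR false = true
[7] true OR false = true
[8.2] NOT false = true
[8] true OR true OR false = true
[root] true AND true AND true AND true AND true AND true AND true AND true = true
Overall: true → admitted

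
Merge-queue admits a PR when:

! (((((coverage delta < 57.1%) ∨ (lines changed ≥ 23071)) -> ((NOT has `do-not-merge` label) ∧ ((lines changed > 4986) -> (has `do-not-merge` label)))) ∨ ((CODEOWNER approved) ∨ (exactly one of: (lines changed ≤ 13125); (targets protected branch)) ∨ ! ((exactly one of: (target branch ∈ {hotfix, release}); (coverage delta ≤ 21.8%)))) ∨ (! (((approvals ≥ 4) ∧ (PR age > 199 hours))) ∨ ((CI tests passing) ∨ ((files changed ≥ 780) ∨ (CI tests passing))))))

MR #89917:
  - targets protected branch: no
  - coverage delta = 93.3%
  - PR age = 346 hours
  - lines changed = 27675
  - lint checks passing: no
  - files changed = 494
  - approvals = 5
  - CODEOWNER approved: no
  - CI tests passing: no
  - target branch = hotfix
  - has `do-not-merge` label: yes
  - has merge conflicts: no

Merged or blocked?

Atomic conditions:
  coverage delta < 57.1%: 93.3 < 57.1 is false
  lines changed ≥ 23071: 27675 ≥ 23071 is true
  NOT has `do-not-merge` label: yes → false
  lines changed > 4986: 27675 > 4986 is true
  has `do-not-merge` label: yes → true
  CODEOWNER approved: no → false
  lines changed ≤ 13125: 27675 ≤ 13125 is false
  targets protected branch: no → false
  target branch ∈ {hotfix, release}: hotfix is in the set → true
  coverage delta ≤ 21.8%: 93.3 ≤ 21.8 is false
  approvals ≥ 4: 5 ≥ 4 is true
  PR age > 199 hours: 346 > 199 is true
  CI tests passing: no → false
  files changed ≥ 780: 494 ≥ 780 is false
Combine:
[1.1.1] false OR true = true
[1.1.2.2] true → true = true
[1.1.2] false AND true = false
[1.1] true → false = false
[1.2.2] exactly-one(false, false) = false
[1.2.3.1] exactly-one(true, false) = true
[1.2.3] NOT true = false
[1.2] false OR false OR false = false
[1.3.1.1] true AND true = true
[1.3.1] NOT true = false
[1.3.2.2] false OR false = false
[1.3.2] false OR false = false
[1.3] false OR false = false
[1] false OR false OR false = false
[root] NOT false = true
Overall: true → merged

Merged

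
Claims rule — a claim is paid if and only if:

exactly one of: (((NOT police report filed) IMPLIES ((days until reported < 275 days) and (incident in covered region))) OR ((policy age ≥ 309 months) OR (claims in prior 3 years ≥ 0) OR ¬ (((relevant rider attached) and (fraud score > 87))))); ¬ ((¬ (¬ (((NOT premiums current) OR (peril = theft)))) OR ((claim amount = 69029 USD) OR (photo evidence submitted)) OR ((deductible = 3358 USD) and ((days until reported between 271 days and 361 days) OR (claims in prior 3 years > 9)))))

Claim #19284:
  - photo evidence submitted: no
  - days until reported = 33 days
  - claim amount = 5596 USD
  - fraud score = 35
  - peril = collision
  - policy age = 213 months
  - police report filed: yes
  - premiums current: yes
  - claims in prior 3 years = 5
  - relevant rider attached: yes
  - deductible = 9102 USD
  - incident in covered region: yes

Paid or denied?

Atomic conditions:
  NOT police report filed: yes → false
  days until reported < 275 days: 33 < 275 is true
  incident in covered region: yes → true
  policy age ≥ 309 months: 213 ≥ 309 is false
  claims in prior 3 years ≥ 0: 5 ≥ 0 is true
  relevant rider attached: yes → true
  fraud score > 87: 35 > 87 is false
  NOT premiums current: yes → false
  peril = theft: collision == theft is false
  claim amount = 69029 USD: 5596 == 69029 is false
  photo evidence submitted: no → false
  deductible = 3358 USD: 9102 == 3358 is false
  days until reported between 271 days and 361 days: 33 in [271, 361] is false
  claims in prior 3 years > 9: 5 > 9 is false
Combine:
[1.1.2] true AND true = true
[1.1] false → true (antecedent false ⇒ implication holds) = true
[1.2.3.1] true AND false = false
[1.2.3] NOT false = true
[1.2] false OR true OR true = true
[1] true OR true = true
[2.1.1.1.1] false OR false = false
[2.1.1.1] NOT false = true
[2.1.1] NOT true = false
[2.1.2] false OR false = false
[2.1.3.2] false OR false = false
[2.1.3] false AND false = false
[2.1] false OR false OR false = false
[2] NOT false = true
[root] exactly-one(true, true) = false
Overall: false → denied

Denied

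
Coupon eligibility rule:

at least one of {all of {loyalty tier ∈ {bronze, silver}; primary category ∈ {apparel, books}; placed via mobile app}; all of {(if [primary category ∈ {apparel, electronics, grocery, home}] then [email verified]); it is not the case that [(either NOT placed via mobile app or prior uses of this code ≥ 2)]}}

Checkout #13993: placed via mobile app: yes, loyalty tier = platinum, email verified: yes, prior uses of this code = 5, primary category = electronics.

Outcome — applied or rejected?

Atomic conditions:
  loyalty tier ∈ {bronze, silver}: platinum is not in the set → false
  primary category ∈ {apparel, books}: electronics is not in the set → false
  placed via mobile app: yes → true
  primary category ∈ {apparel, electronics, grocery, home}: electronics is in the set → true
  email verified: yes → true
  NOT placed via mobile app: yes → false
  prior uses of this code ≥ 2: 5 ≥ 2 is true
Combine:
[1] false AND false AND true = false
[2.1] true → true = true
[2.2.1] false OR true = true
[2.2] NOT true = false
[2] true AND false = false
[root] false OR false = false
Overall: false → rejected

Rejected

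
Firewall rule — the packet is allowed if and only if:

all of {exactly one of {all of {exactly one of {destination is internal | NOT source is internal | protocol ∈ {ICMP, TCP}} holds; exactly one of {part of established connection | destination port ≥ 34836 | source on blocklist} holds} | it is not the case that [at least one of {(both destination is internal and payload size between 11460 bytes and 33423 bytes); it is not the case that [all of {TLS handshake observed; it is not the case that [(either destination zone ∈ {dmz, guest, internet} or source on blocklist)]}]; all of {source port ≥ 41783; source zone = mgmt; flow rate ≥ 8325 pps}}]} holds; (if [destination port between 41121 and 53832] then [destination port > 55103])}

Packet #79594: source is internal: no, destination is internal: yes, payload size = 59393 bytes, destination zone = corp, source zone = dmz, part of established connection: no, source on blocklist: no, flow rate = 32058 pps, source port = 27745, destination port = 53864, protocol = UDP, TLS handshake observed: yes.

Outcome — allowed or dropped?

Atomic conditions:
  destination is internal: yes → true
  NOT source is internal: no → true
  protocol ∈ {ICMP, TCP}: UDP is not in the set → false
  part of established connection: no → false
  destination port ≥ 34836: 53864 ≥ 34836 is true
  source on blocklist: no → false
  payload size between 11460 bytes and 33423 bytes: 59393 in [11460, 33423] is false
  TLS handshake observed: yes → true
  destination zone ∈ {dmz, guest, internet}: corp is not in the set → false
  source port ≥ 41783: 27745 ≥ 41783 is false
  source zone = mgmt: dmz == mgmt is false
  flow rate ≥ 8325 pps: 32058 ≥ 8325 is true
  destination port between 41121 and 53832: 53864 in [41121, 53832] is false
  destination port > 55103: 53864 > 55103 is false
Combine:
[1.1.1] exactly-one(true, true, false) = false
[1.1.2] exactly-one(false, true, false) = true
[1.1] false AND true = false
[1.2.1.1] true AND false = false
[1.2.1.2.1.2.1] false OR false = false
[1.2.1.2.1.2] NOT false = true
[1.2.1.2.1] true AND true = true
[1.2.1.2] NOT true = false
[1.2.1.3] false AND false AND true = false
[1.2.1] false OR false OR false = false
[1.2] NOT false = true
[1] exactly-one(false, true) = true
[2] false → false (antecedent false ⇒ implication holds) = true
[root] true AND true = true
Overall: true → allowed

Allowed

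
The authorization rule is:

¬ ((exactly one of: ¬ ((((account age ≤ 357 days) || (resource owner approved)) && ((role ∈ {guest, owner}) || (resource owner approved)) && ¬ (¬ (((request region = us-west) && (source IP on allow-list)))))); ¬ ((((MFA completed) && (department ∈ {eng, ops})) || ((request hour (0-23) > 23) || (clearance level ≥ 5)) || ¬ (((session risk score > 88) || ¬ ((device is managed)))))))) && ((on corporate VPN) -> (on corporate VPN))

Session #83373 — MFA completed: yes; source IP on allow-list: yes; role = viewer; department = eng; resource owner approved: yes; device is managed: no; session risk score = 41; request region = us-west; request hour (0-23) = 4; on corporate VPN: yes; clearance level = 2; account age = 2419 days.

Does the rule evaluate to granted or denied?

Granted

Atomic conditions:
  account age ≤ 357 days: 2419 ≤ 357 is false
  resource owner approved: yes → true
  role ∈ {guest, owner}: viewer is not in the set → false
  request region = us-west: us-west == us-west is true
  source IP on allow-list: yes → true
  MFA completed: yes → true
  department ∈ {eng, ops}: eng is in the set → true
  request hour (0-23) > 23: 4 > 23 is false
  clearance level ≥ 5: 2 ≥ 5 is false
  session risk score > 88: 41 > 88 is false
  device is managed: no → false
  on corporate VPN: yes → true
Combine:
[1.1.1.1.1] false OR true = true
[1.1.1.1.2] false OR true = true
[1.1.1.1.3.1.1] true AND true = true
[1.1.1.1.3.1] NOT true = false
[1.1.1.1.3] NOT false = true
[1.1.1.1] true AND true AND true = true
[1.1.1] NOT true = false
[1.1.2.1.1] true AND true = true
[1.1.2.1.2] false OR false = false
[1.1.2.1.3.1.2] NOT false = true
[1.1.2.1.3.1] false OR true = true
[1.1.2.1.3] NOT true = false
[1.1.2.1] true OR false OR false = true
[1.1.2] NOT true = false
[1.1] exactly-one(false, false) = false
[1] NOT false = true
[2] true → true = true
[root] true AND true = true
Overall: true → granted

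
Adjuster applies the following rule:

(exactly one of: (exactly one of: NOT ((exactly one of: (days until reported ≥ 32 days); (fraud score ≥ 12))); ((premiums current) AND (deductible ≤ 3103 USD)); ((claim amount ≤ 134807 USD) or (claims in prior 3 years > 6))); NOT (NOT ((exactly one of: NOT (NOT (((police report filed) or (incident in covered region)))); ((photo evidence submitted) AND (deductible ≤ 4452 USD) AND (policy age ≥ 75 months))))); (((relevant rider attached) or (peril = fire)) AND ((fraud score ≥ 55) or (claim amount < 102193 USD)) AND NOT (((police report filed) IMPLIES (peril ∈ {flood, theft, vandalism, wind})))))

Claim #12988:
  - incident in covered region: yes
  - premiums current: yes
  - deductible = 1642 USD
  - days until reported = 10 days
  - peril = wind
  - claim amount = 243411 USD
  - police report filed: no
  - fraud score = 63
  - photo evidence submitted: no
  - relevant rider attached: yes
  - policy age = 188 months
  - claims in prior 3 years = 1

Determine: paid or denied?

Denied

Atomic conditions:
  days until reported ≥ 32 days: 10 ≥ 32 is false
  fraud score ≥ 12: 63 ≥ 12 is true
  premiums current: yes → true
  deductible ≤ 3103 USD: 1642 ≤ 3103 is true
  claim amount ≤ 134807 USD: 243411 ≤ 134807 is false
  claims in prior 3 years > 6: 1 > 6 is false
  police report filed: no → false
  incident in covered region: yes → true
  photo evidence submitted: no → false
  deductible ≤ 4452 USD: 1642 ≤ 4452 is true
  policy age ≥ 75 months: 188 ≥ 75 is true
  relevant rider attached: yes → true
  peril = fire: wind == fire is false
  fraud score ≥ 55: 63 ≥ 55 is true
  claim amount < 102193 USD: 243411 < 102193 is false
  peril ∈ {flood, theft, vandalism, wind}: wind is in the set → true
Combine:
[1.1.1] exactly-one(false, true) = true
[1.1] NOT true = false
[1.2] true AND true = true
[1.3] false OR false = false
[1] exactly-one(false, true, false) = true
[2.1.1.1.1.1] false OR true = true
[2.1.1.1.1] NOT true = false
[2.1.1.1] NOT false = true
[2.1.1.2] false AND true AND true = false
[2.1.1] exactly-one(true, false) = true
[2.1] NOT true = false
[2] NOT false = true
[3.1] true OR false = true
[3.2] true OR false = true
[3.3.1] false → true (antecedent false ⇒ implication holds) = true
[3.3] NOT true = false
[3] true AND true AND false = false
[root] exactly-one(true, true, false) = false
Overall: false → denied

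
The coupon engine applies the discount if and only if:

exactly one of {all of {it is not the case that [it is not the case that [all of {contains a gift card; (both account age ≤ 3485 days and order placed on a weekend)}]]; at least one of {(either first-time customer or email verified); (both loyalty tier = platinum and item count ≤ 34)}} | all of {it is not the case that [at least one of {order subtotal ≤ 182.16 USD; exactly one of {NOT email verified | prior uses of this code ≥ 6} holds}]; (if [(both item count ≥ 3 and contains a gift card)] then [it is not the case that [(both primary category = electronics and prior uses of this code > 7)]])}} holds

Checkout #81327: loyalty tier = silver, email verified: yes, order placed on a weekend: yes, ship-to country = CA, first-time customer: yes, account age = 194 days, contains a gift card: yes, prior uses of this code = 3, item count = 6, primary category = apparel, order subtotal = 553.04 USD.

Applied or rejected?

Rejected

Atomic conditions:
  contains a gift card: yes → true
  account age ≤ 3485 days: 194 ≤ 3485 is true
  order placed on a weekend: yes → true
  first-time customer: yes → true
  email verified: yes → true
  loyalty tier = platinum: silver == platinum is false
  item count ≤ 34: 6 ≤ 34 is true
  order subtotal ≤ 182.16 USD: 553.04 ≤ 182.16 is false
  NOT email verified: yes → false
  prior uses of this code ≥ 6: 3 ≥ 6 is false
  item count ≥ 3: 6 ≥ 3 is true
  primary category = electronics: apparel == electronics is false
  prior uses of this code > 7: 3 > 7 is false
Combine:
[1.1.1.1.2] true AND true = true
[1.1.1.1] true AND true = true
[1.1.1] NOT true = false
[1.1] NOT false = true
[1.2.1] true OR true = true
[1.2.2] false AND true = false
[1.2] true OR false = true
[1] true AND true = true
[2.1.1.2] exactly-one(false, false) = false
[2.1.1] false OR false = false
[2.1] NOT false = true
[2.2.1] true AND true = true
[2.2.2.1] false AND false = false
[2.2.2] NOT false = true
[2.2] true → true = true
[2] true AND true = true
[root] exactly-one(true, true) = false
Overall: false → rejected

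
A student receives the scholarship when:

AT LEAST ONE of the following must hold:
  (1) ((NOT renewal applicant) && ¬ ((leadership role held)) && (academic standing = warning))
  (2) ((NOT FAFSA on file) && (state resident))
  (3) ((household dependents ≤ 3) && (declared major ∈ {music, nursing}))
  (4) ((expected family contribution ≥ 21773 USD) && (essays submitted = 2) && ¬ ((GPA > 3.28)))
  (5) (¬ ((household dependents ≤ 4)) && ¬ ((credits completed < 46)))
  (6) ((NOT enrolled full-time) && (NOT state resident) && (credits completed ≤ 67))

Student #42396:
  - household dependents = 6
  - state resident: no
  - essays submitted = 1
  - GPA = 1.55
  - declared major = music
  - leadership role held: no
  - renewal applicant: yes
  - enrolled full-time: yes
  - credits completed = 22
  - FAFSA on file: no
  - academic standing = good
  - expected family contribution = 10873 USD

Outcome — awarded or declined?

Atomic conditions:
  NOT renewal applicant: yes → false
  leadership role held: no → false
  academic standing = warning: good == warning is false
  NOT FAFSA on file: no → true
  state resident: no → false
  household dependents ≤ 3: 6 ≤ 3 is false
  declared major ∈ {music, nursing}: music is in the set → true
  expected family contribution ≥ 21773 USD: 10873 ≥ 21773 is false
  essays submitted = 2: 1 == 2 is false
  GPA > 3.28: 1.55 > 3.28 is false
  household dependents ≤ 4: 6 ≤ 4 is false
  credits completed < 46: 22 < 46 is true
  NOT enrolled full-time: yes → false
  NOT state resident: no → true
  credits completed ≤ 67: 22 ≤ 67 is true
Combine:
[1.2] NOT false = true
[1] false AND true AND false = false
[2] true AND false = false
[3] false AND true = false
[4.3] NOT false = true
[4] false AND false AND true = false
[5.1] NOT false = true
[5.2] NOT true = false
[5] true AND false = false
[6] false AND true AND true = false
[root] false OR false OR false OR false OR false OR false = false
Overall: false → declined

Declined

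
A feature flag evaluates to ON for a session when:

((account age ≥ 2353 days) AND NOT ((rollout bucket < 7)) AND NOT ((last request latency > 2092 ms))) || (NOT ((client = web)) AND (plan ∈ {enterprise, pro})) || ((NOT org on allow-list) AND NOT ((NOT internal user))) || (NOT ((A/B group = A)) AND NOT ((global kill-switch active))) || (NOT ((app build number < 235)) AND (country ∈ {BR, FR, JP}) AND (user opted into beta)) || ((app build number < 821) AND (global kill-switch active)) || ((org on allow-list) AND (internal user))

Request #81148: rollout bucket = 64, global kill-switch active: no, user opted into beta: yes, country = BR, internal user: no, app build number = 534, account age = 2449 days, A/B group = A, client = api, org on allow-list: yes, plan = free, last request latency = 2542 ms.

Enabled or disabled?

Enabled

Atomic conditions:
  account age ≥ 2353 days: 2449 ≥ 2353 is true
  rollout bucket < 7: 64 < 7 is false
  last request latency > 2092 ms: 2542 > 2092 is true
  client = web: api == web is false
  plan ∈ {enterprise, pro}: free is not in the set → false
  NOT org on allow-list: yes → false
  NOT internal user: no → true
  A/B group = A: A == A is true
  global kill-switch active: no → false
  app build number < 235: 534 < 235 is false
  country ∈ {BR, FR, JP}: BR is in the set → true
  user opted into beta: yes → true
  app build number < 821: 534 < 821 is true
  org on allow-list: yes → true
  internal user: no → false
Combine:
[1.2] NOT false = true
[1.3] NOT true = false
[1] true AND true AND false = false
[2.1] NOT false = true
[2] true AND false = false
[3.2] NOT true = false
[3] false AND false = false
[4.1] NOT true = false
[4.2] NOT false = true
[4] false AND true = false
[5.1] NOT false = true
[5] true AND true AND true = true
[6] true AND false = false
[7] true AND false = false
[root] false OR false OR false OR false OR true OR false OR false = true
Overall: true → enabled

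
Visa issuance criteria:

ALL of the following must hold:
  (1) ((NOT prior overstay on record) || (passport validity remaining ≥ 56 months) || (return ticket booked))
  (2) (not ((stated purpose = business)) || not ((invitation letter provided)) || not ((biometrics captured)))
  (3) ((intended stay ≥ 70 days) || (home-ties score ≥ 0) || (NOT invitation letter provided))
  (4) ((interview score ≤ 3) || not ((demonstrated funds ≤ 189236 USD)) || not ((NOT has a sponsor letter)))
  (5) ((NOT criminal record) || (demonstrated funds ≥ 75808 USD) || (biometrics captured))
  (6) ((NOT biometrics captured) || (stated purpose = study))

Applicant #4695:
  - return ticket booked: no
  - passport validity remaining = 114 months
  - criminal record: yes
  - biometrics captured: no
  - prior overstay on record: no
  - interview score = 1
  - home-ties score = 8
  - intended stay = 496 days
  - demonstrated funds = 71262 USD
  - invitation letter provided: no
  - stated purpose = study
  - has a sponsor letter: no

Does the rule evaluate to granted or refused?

Atomic conditions:
  NOT prior overstay on record: no → true
  passport validity remaining ≥ 56 months: 114 ≥ 56 is true
  return ticket booked: no → false
  stated purpose = business: study == business is false
  invitation letter provided: no → false
  biometrics captured: no → false
  intended stay ≥ 70 days: 496 ≥ 70 is true
  home-ties score ≥ 0: 8 ≥ 0 is true
  NOT invitation letter provided: no → true
  interview score ≤ 3: 1 ≤ 3 is true
  demonstrated funds ≤ 189236 USD: 71262 ≤ 189236 is true
  NOT has a sponsor letter: no → true
  NOT criminal record: yes → false
  demonstrated funds ≥ 75808 USD: 71262 ≥ 75808 is false
  NOT biometrics captured: no → true
  stated purpose = study: study == study is true
Combine:
[1] true OR true OR false = true
[2.1] NOT false = true
[2.2] NOT false = true
[2.3] NOT false = true
[2] true OR true OR true = true
[3] true OR true OR true = true
[4.2] NOT true = false
[4.3] NOT true = false
[4] true OR false OR false = true
[5] false OR false OR false = false
[6] true OR true = true
[root] true AND true AND true AND true AND false AND true = false
Overall: false → refused

Refused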